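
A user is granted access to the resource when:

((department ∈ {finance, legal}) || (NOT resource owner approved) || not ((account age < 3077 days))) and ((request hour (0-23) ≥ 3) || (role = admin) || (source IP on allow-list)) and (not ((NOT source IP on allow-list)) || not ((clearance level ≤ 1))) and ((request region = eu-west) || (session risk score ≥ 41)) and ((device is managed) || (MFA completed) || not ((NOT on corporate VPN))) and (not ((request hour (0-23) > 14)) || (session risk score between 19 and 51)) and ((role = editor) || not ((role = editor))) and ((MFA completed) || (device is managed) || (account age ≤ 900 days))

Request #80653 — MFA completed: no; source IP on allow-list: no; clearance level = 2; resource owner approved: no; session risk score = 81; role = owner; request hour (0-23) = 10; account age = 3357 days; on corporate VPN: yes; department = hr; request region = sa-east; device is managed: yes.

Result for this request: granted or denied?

Atomic conditions:
  department ∈ {finance, legal}: hr is not in the set → false
  NOT resource owner approved: no → true
  account age < 3077 days: 3357 < 3077 is false
  request hour (0-23) ≥ 3: 10 ≥ 3 is true
  role = admin: owner == admin is false
  source IP on allow-list: no → false
  NOT source IP on allow-list: no → true
  clearance level ≤ 1: 2 ≤ 1 is false
  request region = eu-west: sa-east == eu-west is false
  session risk score ≥ 41: 81 ≥ 41 is true
  device is managed: yes → true
  MFA completed: no → false
  NOT on corporate VPN: yes → false
  request hour (0-23) > 14: 10 > 14 is false
  session risk score between 19 and 51: 81 in [19, 51] is false
  role = editor: owner == editor is false
  account age ≤ 900 days: 3357 ≤ 900 is false
Combine:
[1.3] NOT false = true
[1] false OR true OR true = true
[2] true OR false OR false = true
[3.1] NOT true = false
[3.2] NOT false = true
[3] false OR true = true
[4] false OR true = true
[5.3] NOT false = true
[5] true OR false OR true = true
[6.1] NOT false = true
[6] true OR false = true
[7.2] NOT false = true
[7] false OR true = true
[8] false OR true OR false = true
[root] true AND true AND true AND true AND true AND true AND true AND true = true
Overall: true → granted

Granted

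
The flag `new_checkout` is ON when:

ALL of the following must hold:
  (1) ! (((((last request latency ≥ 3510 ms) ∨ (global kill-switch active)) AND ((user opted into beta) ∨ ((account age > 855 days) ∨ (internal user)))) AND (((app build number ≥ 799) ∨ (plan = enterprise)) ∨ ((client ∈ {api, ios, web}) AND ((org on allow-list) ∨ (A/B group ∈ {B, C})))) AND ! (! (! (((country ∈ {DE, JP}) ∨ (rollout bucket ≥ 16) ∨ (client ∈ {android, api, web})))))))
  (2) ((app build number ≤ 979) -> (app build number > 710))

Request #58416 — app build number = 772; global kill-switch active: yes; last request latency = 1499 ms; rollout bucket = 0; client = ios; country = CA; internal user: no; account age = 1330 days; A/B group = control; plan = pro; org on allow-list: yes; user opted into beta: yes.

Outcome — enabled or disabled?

Atomic conditions:
  last request latency ≥ 3510 ms: 1499 ≥ 3510 is false
  global kill-switch active: yes → true
  user opted into beta: yes → true
  account age > 855 days: 1330 > 855 is true
  internal user: no → false
  app build number ≥ 799: 772 ≥ 799 is false
  plan = enterprise: pro == enterprise is false
  client ∈ {api, ios, web}: ios is in the set → true
  org on allow-list: yes → true
  A/B group ∈ {B, C}: control is not in the set → false
  country ∈ {DE, JP}: CA is not in the set → false
  rollout bucket ≥ 16: 0 ≥ 16 is false
  client ∈ {android, api, web}: ios is not in the set → false
  app build number ≤ 979: 772 ≤ 979 is true
  app build number > 710: 772 > 710 is true
Combine:
[1.1.1.1] false OR true = true
[1.1.1.2.2] true OR false = true
[1.1.1.2] true OR true = true
[1.1.1] true AND true = true
[1.1.2.1] false OR false = false
[1.1.2.2.2] true OR false = true
[1.1.2.2] true AND true = true
[1.1.2] false OR true = true
[1.1.3.1.1.1] false OR false OR false = false
[1.1.3.1.1] NOT false = true
[1.1.3.1] NOT true = false
[1.1.3] NOT false = true
[1.1] true AND true AND true = true
[1] NOT true = false
[2] true → true = true
[root] false AND true = false
Overall: false → disabled

Disabled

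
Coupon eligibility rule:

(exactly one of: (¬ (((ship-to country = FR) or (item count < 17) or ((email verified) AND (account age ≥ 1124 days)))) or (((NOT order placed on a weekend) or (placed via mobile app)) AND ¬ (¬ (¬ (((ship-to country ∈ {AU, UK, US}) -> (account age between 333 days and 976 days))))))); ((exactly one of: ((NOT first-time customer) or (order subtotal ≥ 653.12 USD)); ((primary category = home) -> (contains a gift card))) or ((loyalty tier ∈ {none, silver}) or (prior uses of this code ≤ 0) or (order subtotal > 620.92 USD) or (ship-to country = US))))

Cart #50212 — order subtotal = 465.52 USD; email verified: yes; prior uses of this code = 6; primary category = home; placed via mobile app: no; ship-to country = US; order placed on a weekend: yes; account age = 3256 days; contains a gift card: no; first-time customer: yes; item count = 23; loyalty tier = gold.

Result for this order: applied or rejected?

Atomic conditions:
  ship-to country = FR: US == FR is false
  item count < 17: 23 < 17 is false
  email verified: yes → true
  account age ≥ 1124 days: 3256 ≥ 1124 is true
  NOT order placed on a weekend: yes → false
  placed via mobile app: no → false
  ship-to country ∈ {AU, UK, US}: US is in the set → true
  account age between 333 days and 976 days: 3256 in [333, 976] is false
  NOT first-time customer: yes → false
  order subtotal ≥ 653.12 USD: 465.52 ≥ 653.12 is false
  primary category = home: home == home is true
  contains a gift card: no → false
  loyalty tier ∈ {none, silver}: gold is not in the set → false
  prior uses of this code ≤ 0: 6 ≤ 0 is false
  order subtotal > 620.92 USD: 465.52 > 620.92 is false
  ship-to country = US: US == US is true
Combine:
[1.1.1.3] true AND true = true
[1.1.1] false OR false OR true = true
[1.1] NOT true = false
[1.2.1] false OR false = false
[1.2.2.1.1.1] true → false = false
[1.2.2.1.1] NOT false = true
[1.2.2.1] NOT true = false
[1.2.2] NOT false = true
[1.2] false AND true = false
[1] false OR false = false
[2.1.1] false OR false = false
[2.1.2] true → false = false
[2.1] exactly-one(false, false) = false
[2.2] false OR false OR false OR true = true
[2] false OR true = true
[root] exactly-one(false, true) = true
Overall: true → applied

Applied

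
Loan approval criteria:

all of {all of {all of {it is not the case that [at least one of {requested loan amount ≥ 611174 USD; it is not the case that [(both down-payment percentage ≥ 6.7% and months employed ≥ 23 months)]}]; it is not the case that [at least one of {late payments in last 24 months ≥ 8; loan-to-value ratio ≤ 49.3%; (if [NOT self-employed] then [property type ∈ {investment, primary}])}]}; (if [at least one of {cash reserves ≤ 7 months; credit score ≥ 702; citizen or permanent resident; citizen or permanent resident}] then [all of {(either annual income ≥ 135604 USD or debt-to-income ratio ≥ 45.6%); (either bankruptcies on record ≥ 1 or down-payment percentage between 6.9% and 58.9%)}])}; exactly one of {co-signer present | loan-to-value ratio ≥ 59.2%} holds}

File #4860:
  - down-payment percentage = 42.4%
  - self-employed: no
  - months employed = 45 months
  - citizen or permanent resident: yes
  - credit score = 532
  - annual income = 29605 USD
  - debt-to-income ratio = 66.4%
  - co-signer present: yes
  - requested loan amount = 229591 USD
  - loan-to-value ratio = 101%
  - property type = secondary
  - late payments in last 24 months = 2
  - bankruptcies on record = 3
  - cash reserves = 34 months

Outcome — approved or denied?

Denied

Atomic conditions:
  requested loan amount ≥ 611174 USD: 229591 ≥ 611174 is false
  down-payment percentage ≥ 6.7%: 42.4 ≥ 6.7 is true
  months employed ≥ 23 months: 45 ≥ 23 is true
  late payments in last 24 months ≥ 8: 2 ≥ 8 is false
  loan-to-value ratio ≤ 49.3%: 101 ≤ 49.3 is false
  NOT self-employed: no → true
  property type ∈ {investment, primary}: secondary is not in the set → false
  cash reserves ≤ 7 months: 34 ≤ 7 is false
  credit score ≥ 702: 532 ≥ 702 is false
  citizen or permanent resident: yes → true
  annual income ≥ 135604 USD: 29605 ≥ 135604 is false
  debt-to-income ratio ≥ 45.6%: 66.4 ≥ 45.6 is true
  bankruptcies on record ≥ 1: 3 ≥ 1 is true
  down-payment percentage between 6.9% and 58.9%: 42.4 in [6.9, 58.9] is true
  co-signer present: yes → true
  loan-to-value ratio ≥ 59.2%: 101 ≥ 59.2 is true
Combine:
[1.1.1.1.2.1] true AND true = true
[1.1.1.1.2] NOT true = false
[1.1.1.1] false OR false = false
[1.1.1] NOT false = true
[1.1.2.1.3] true → false = false
[1.1.2.1] false OR false OR false = false
[1.1.2] NOT false = true
[1.1] true AND true = true
[1.2.1] false OR false OR true OR true = true
[1.2.2.1] false OR true = true
[1.2.2.2] true OR true = true
[1.2.2] true AND true = true
[1.2] true → true = true
[1] true AND true = true
[2] exactly-one(true, true) = false
[root] true AND false = false
Overall: false → denied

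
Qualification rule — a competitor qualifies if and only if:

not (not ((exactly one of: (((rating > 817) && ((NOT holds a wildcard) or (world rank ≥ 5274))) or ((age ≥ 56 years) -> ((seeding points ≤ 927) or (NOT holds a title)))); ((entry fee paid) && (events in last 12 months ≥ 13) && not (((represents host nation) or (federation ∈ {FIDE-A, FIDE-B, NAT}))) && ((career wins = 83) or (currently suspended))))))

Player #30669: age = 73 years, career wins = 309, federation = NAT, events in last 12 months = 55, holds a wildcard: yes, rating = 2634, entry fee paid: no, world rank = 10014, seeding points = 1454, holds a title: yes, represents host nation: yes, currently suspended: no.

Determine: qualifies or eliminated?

Atomic conditions:
  rating > 817: 2634 > 817 is true
  NOT holds a wildcard: yes → false
  world rank ≥ 5274: 10014 ≥ 5274 is true
  age ≥ 56 years: 73 ≥ 56 is true
  seeding points ≤ 927: 1454 ≤ 927 is false
  NOT holds a title: yes → false
  entry fee paid: no → false
  events in last 12 months ≥ 13: 55 ≥ 13 is true
  represents host nation: yes → true
  federation ∈ {FIDE-A, FIDE-B, NAT}: NAT is in the set → true
  career wins = 83: 309 == 83 is false
  currently suspended: no → false
Combine:
[1.1.1.1.2] false OR true = true
[1.1.1.1] true AND true = true
[1.1.1.2.2] false OR false = false
[1.1.1.2] true → false = false
[1.1.1] true OR false = true
[1.1.2.3.1] true OR true = true
[1.1.2.3] NOT true = false
[1.1.2.4] false OR false = false
[1.1.2] false AND true AND false AND false = false
[1.1] exactly-one(true, false) = true
[1] NOT true = false
[root] NOT false = true
Overall: true → qualifies

Qualifies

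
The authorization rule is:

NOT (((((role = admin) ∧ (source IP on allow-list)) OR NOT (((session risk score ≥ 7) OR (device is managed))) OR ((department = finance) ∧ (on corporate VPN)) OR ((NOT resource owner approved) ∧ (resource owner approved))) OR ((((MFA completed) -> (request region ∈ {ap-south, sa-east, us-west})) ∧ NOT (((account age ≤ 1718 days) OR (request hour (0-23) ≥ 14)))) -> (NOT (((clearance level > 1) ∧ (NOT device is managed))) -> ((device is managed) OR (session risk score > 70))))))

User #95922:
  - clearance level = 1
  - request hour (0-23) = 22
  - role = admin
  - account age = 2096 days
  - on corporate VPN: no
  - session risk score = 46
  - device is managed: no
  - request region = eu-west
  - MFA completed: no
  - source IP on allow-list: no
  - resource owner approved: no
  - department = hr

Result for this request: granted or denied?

Denied

Atomic conditions:
  role = admin: admin == admin is true
  source IP on allow-list: no → false
  session risk score ≥ 7: 46 ≥ 7 is true
  device is managed: no → false
  department = finance: hr == finance is false
  on corporate VPN: no → false
  NOT resource owner approved: no → true
  resource owner approved: no → false
  MFA completed: no → false
  request region ∈ {ap-south, sa-east, us-west}: eu-west is not in the set → false
  account age ≤ 1718 days: 2096 ≤ 1718 is false
  request hour (0-23) ≥ 14: 22 ≥ 14 is true
  clearance level > 1: 1 > 1 is false
  NOT device is managed: no → true
  session risk score > 70: 46 > 70 is false
Combine:
[1.1.1] true AND false = false
[1.1.2.1] true OR false = true
[1.1.2] NOT true = false
[1.1.3] false AND false = false
[1.1.4] true AND false = false
[1.1] false OR false OR false OR false = false
[1.2.1.1] false → false (antecedent false ⇒ implication holds) = true
[1.2.1.2.1] false OR true = true
[1.2.1.2] NOT true = false
[1.2.1] true AND false = false
[1.2.2.1.1] false AND true = false
[1.2.2.1] NOT false = true
[1.2.2.2] false OR false = false
[1.2.2] true → false = false
[1.2] false → false (antecedent false ⇒ implication holds) = true
[1] false OR true = true
[root] NOT true = false
Overall: false → denied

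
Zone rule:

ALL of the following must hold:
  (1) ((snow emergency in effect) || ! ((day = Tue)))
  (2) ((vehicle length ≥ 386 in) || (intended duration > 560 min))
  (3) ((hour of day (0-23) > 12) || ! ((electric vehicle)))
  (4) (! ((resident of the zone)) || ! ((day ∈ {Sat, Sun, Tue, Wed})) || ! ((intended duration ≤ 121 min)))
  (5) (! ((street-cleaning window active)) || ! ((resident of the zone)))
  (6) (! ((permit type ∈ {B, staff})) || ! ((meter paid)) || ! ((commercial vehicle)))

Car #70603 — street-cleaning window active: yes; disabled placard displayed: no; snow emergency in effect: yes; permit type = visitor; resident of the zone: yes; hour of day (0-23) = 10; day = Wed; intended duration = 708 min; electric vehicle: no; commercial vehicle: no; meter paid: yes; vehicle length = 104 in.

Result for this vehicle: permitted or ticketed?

Atomic conditions:
  snow emergency in effect: yes → true
  day = Tue: Wed == Tue is false
  vehicle length ≥ 386 in: 104 ≥ 386 is false
  intended duration > 560 min: 708 > 560 is true
  hour of day (0-23) > 12: 10 > 12 is false
  electric vehicle: no → false
  resident of the zone: yes → true
  day ∈ {Sat, Sun, Tue, Wed}: Wed is in the set → true
  intended duration ≤ 121 min: 708 ≤ 121 is false
  street-cleaning window active: yes → true
  permit type ∈ {B, staff}: visitor is not in the set → false
  meter paid: yes → true
  commercial vehicle: no → false
Combine:
[1.2] NOT false = true
[1] true OR true = true
[2] false OR true = true
[3.2] NOT false = true
[3] false OR true = true
[4.1] NOT true = false
[4.2] NOT true = false
[4.3] NOT false = true
[4] false OR false OR true = true
[5.1] NOT true = false
[5.2] NOT true = false
[5] false OR false = false
[6.1] NOT false = true
[6.2] NOT true = false
[6.3] NOT false = true
[6] true OR false OR true = true
[root] true AND true AND true AND true AND false AND true = false
Overall: false → ticketed

Ticketed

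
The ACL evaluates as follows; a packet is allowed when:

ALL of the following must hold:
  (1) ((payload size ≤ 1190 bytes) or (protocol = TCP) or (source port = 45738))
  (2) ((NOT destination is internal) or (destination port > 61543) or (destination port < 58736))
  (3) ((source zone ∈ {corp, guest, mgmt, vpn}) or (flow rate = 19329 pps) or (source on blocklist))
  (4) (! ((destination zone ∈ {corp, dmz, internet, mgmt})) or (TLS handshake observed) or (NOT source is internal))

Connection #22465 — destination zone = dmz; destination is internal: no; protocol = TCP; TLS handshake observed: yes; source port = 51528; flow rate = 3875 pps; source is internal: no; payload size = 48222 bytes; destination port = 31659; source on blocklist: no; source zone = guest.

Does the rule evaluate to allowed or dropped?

Allowed

Atomic conditions:
  payload size ≤ 1190 bytes: 48222 ≤ 1190 is false
  protocol = TCP: TCP == TCP is true
  source port = 45738: 51528 == 45738 is false
  NOT destination is internal: no → true
  destination port > 61543: 31659 > 61543 is false
  destination port < 58736: 31659 < 58736 is true
  source zone ∈ {corp, guest, mgmt, vpn}: guest is in the set → true
  flow rate = 19329 pps: 3875 == 19329 is false
  source on blocklist: no → false
  destination zone ∈ {corp, dmz, internet, mgmt}: dmz is in the set → true
  TLS handshake observed: yes → true
  NOT source is internal: no → true
Combine:
[1] false OR true OR false = true
[2] true OR false OR true = true
[3] true OR false OR false = true
[4.1] NOT true = false
[4] false OR true OR true = true
[root] true AND true AND true AND true = true
Overall: true → allowed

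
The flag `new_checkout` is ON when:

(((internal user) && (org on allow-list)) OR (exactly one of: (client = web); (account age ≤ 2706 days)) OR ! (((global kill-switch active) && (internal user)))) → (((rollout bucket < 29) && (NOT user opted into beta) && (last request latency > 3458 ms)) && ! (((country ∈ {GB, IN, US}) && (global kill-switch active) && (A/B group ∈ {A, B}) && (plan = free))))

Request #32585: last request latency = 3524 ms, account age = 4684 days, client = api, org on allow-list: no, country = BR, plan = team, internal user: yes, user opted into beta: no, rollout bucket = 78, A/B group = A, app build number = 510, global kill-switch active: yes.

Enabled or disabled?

Atomic conditions:
  internal user: yes → true
  org on allow-list: no → false
  client = web: api == web is false
  account age ≤ 2706 days: 4684 ≤ 2706 is false
  global kill-switch active: yes → true
  rollout bucket < 29: 78 < 29 is false
  NOT user opted into beta: no → true
  last request latency > 3458 ms: 3524 > 3458 is true
  country ∈ {GB, IN, US}: BR is not in the set → false
  A/B group ∈ {A, B}: A is in the set → true
  plan = free: team == free is false
Combine:
[1.1] true AND false = false
[1.2] exactly-one(false, false) = false
[1.3.1] true AND true = true
[1.3] NOT true = false
[1] false OR false OR false = false
[2.1] false AND true AND true = false
[2.2.1] false AND true AND true AND false = false
[2.2] NOT false = true
[2] false AND true = false
[root] false → false (antecedent false ⇒ implication holds) = true
Overall: true → enabled

Enabled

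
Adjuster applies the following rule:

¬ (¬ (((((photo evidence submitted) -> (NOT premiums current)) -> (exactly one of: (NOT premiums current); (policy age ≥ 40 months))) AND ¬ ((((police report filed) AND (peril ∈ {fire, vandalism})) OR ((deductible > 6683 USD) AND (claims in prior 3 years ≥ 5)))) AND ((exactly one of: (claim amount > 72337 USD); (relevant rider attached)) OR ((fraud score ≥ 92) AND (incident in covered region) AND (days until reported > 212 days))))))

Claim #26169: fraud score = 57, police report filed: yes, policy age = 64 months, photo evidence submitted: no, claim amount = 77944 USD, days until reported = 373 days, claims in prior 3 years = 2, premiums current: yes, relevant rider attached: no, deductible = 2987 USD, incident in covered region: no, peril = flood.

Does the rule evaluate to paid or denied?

Paid

Atomic conditions:
  photo evidence submitted: no → false
  NOT premiums current: yes → false
  policy age ≥ 40 months: 64 ≥ 40 is true
  police report filed: yes → true
  peril ∈ {fire, vandalism}: flood is not in the set → false
  deductible > 6683 USD: 2987 > 6683 is false
  claims in prior 3 years ≥ 5: 2 ≥ 5 is false
  claim amount > 72337 USD: 77944 > 72337 is true
  relevant rider attached: no → false
  fraud score ≥ 92: 57 ≥ 92 is false
  incident in covered region: no → false
  days until reported > 212 days: 373 > 212 is true
Combine:
[1.1.1.1] false → false (antecedent false ⇒ implication holds) = true
[1.1.1.2] exactly-one(false, true) = true
[1.1.1] true → true = true
[1.1.2.1.1] true AND false = false
[1.1.2.1.2] false AND false = false
[1.1.2.1] false OR false = false
[1.1.2] NOT false = true
[1.1.3.1] exactly-one(true, false) = true
[1.1.3.2] false AND false AND true = false
[1.1.3] true OR false = true
[1.1] true AND true AND true = true
[1] NOT true = false
[root] NOT false = true
Overall: true → paid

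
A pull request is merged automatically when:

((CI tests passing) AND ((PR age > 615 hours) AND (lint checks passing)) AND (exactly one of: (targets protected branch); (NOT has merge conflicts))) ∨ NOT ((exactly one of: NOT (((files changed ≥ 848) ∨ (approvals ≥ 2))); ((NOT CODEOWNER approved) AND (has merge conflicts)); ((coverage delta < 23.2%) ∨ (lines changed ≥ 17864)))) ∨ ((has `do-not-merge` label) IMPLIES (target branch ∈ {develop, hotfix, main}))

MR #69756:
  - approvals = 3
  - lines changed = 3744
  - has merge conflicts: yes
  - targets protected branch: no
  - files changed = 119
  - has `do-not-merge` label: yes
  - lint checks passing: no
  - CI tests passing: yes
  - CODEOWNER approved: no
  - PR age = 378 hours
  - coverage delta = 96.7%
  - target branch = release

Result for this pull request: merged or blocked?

Blocked

Atomic conditions:
  CI tests passing: yes → true
  PR age > 615 hours: 378 > 615 is false
  lint checks passing: no → false
  targets protected branch: no → false
  NOT has merge conflicts: yes → false
  files changed ≥ 848: 119 ≥ 848 is false
  approvals ≥ 2: 3 ≥ 2 is true
  NOT CODEOWNER approved: no → true
  has merge conflicts: yes → true
  coverage delta < 23.2%: 96.7 < 23.2 is false
  lines changed ≥ 17864: 3744 ≥ 17864 is false
  has `do-not-merge` label: yes → true
  target branch ∈ {develop, hotfix, main}: release is not in the set → false
Combine:
[1.2] false AND false = false
[1.3] exactly-one(false, false) = false
[1] true AND false AND false = false
[2.1.1.1] false OR true = true
[2.1.1] NOT true = false
[2.1.2] true AND true = true
[2.1.3] false OR false = false
[2.1] exactly-one(false, true, false) = true
[2] NOT true = false
[3] true → false = false
[root] false OR false OR false = false
Overall: false → blocked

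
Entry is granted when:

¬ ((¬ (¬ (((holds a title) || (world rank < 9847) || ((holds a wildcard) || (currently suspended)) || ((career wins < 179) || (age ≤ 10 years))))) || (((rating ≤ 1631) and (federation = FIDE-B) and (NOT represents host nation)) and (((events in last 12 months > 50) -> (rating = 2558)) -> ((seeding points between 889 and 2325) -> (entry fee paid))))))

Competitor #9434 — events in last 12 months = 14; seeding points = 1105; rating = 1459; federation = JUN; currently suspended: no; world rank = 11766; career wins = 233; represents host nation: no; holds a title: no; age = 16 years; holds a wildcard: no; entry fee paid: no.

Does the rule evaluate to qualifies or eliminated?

Qualifies

Atomic conditions:
  holds a title: no → false
  world rank < 9847: 11766 < 9847 is false
  holds a wildcard: no → false
  currently suspended: no → false
  career wins < 179: 233 < 179 is false
  age ≤ 10 years: 16 ≤ 10 is false
  rating ≤ 1631: 1459 ≤ 1631 is true
  federation = FIDE-B: JUN == FIDE-B is false
  NOT represents host nation: no → true
  events in last 12 months > 50: 14 > 50 is false
  rating = 2558: 1459 == 2558 is false
  seeding points between 889 and 2325: 1105 in [889, 2325] is true
  entry fee paid: no → false
Combine:
[1.1.1.1.3] false OR false = false
[1.1.1.1.4] false OR false = false
[1.1.1.1] false OR false OR false OR false = false
[1.1.1] NOT false = true
[1.1] NOT true = false
[1.2.1] true AND false AND true = false
[1.2.2.1] false → false (antecedent false ⇒ implication holds) = true
[1.2.2.2] true → false = false
[1.2.2] true → false = false
[1.2] false AND false = false
[1] false OR false = false
[root] NOT false = true
Overall: true → qualifies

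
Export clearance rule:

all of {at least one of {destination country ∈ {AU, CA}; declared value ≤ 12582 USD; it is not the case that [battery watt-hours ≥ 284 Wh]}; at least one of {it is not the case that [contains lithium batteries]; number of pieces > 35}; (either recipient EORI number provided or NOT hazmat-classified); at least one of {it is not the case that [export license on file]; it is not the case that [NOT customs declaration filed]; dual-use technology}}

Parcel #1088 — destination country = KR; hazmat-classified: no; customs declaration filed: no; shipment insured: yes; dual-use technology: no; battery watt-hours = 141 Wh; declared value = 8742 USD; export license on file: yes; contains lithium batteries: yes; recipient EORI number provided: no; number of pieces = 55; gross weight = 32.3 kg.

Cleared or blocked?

Blocked

Atomic conditions:
  destination country ∈ {AU, CA}: KR is not in the set → false
  declared value ≤ 12582 USD: 8742 ≤ 12582 is true
  battery watt-hours ≥ 284 Wh: 141 ≥ 284 is false
  contains lithium batteries: yes → true
  number of pieces > 35: 55 > 35 is true
  recipient EORI number provided: no → false
  NOT hazmat-classified: no → true
  export license on file: yes → true
  NOT customs declaration filed: no → true
  dual-use technology: no → false
Combine:
[1.3] NOT false = true
[1] false OR true OR true = true
[2.1] NOT true = false
[2] false OR true = true
[3] false OR true = true
[4.1] NOT true = false
[4.2] NOT true = false
[4] false OR false OR false = false
[root] true AND true AND true AND false = false
Overall: false → blocked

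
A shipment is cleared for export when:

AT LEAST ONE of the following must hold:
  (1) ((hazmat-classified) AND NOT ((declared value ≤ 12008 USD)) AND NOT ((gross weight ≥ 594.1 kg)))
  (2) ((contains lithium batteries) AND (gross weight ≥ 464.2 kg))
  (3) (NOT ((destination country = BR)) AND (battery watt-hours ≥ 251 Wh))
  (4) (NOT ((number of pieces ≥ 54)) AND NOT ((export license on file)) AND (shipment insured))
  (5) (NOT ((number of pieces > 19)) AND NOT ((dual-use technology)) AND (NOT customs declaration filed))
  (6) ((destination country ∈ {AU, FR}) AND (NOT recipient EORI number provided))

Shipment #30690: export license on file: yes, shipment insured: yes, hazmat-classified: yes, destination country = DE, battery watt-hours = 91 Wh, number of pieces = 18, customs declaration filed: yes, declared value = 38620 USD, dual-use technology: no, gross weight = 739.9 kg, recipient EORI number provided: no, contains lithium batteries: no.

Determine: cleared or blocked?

Atomic conditions:
  hazmat-classified: yes → true
  declared value ≤ 12008 USD: 38620 ≤ 12008 is false
  gross weight ≥ 594.1 kg: 739.9 ≥ 594.1 is true
  contains lithium batteries: no → false
  gross weight ≥ 464.2 kg: 739.9 ≥ 464.2 is true
  destination country = BR: DE == BR is false
  battery watt-hours ≥ 251 Wh: 91 ≥ 251 is false
  number of pieces ≥ 54: 18 ≥ 54 is false
  export license on file: yes → true
  shipment insured: yes → true
  number of pieces > 19: 18 > 19 is false
  dual-use technology: no → false
  NOT customs declaration filed: yes → false
  destination country ∈ {AU, FR}: DE is not in the set → false
  NOT recipient EORI number provided: no → true
Combine:
[1.2] NOT false = true
[1.3] NOT true = false
[1] true AND true AND false = false
[2] false AND true = false
[3.1] NOT false = true
[3] true AND false = false
[4.1] NOT false = true
[4.2] NOT true = false
[4] true AND false AND true = false
[5.1] NOT false = true
[5.2] NOT false = true
[5] true AND true AND false = false
[6] false AND true = false
[root] false OR false OR false OR false OR false OR false = false
Overall: false → blocked

Blocked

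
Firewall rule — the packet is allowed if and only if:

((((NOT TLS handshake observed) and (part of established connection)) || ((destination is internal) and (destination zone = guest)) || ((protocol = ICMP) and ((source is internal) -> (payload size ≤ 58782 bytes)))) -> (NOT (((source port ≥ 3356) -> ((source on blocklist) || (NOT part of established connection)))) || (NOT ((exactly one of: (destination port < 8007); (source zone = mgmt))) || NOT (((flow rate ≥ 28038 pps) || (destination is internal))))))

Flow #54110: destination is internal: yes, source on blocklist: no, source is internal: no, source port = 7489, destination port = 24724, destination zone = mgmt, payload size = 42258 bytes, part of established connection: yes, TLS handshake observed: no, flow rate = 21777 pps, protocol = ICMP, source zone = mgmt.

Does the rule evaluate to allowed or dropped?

Allowed

Atomic conditions:
  NOT TLS handshake observed: no → true
  part of established connection: yes → true
  destination is internal: yes → true
  destination zone = guest: mgmt == guest is false
  protocol = ICMP: ICMP == ICMP is true
  source is internal: no → false
  payload size ≤ 58782 bytes: 42258 ≤ 58782 is true
  source port ≥ 3356: 7489 ≥ 3356 is true
  source on blocklist: no → false
  NOT part of established connection: yes → false
  destination port < 8007: 24724 < 8007 is false
  source zone = mgmt: mgmt == mgmt is true
  flow rate ≥ 28038 pps: 21777 ≥ 28038 is false
Combine:
[1.1] true AND true = true
[1.2] true AND false = false
[1.3.2] false → true (antecedent false ⇒ implication holds) = true
[1.3] true AND true = true
[1] true OR false OR true = true
[2.1.1.2] false OR false = false
[2.1.1] true → false = false
[2.1] NOT false = true
[2.2.1.1] exactly-one(false, true) = true
[2.2.1] NOT true = false
[2.2.2.1] false OR true = true
[2.2.2] NOT true = false
[2.2] false OR false = false
[2] true OR false = true
[root] true → true = true
Overall: true → allowed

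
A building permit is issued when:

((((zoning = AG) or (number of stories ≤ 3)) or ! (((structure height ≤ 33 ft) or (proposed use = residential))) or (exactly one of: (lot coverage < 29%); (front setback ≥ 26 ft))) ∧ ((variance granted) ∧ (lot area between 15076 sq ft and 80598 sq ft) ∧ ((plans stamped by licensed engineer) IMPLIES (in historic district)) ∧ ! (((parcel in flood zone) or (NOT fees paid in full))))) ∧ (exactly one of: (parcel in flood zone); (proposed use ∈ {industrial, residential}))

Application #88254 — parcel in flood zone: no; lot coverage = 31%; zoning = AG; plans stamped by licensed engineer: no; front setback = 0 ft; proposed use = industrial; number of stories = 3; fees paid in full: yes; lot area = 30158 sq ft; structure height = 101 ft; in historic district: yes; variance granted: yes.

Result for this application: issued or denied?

Issued

Atomic conditions:
  zoning = AG: AG == AG is true
  number of stories ≤ 3: 3 ≤ 3 is true
  structure height ≤ 33 ft: 101 ≤ 33 is false
  proposed use = residential: industrial == residential is false
  lot coverage < 29%: 31 < 29 is false
  front setback ≥ 26 ft: 0 ≥ 26 is false
  variance granted: yes → true
  lot area between 15076 sq ft and 80598 sq ft: 30158 in [15076, 80598] is true
  plans stamped by licensed engineer: no → false
  in historic district: yes → true
  parcel in flood zone: no → false
  NOT fees paid in full: yes → false
  proposed use ∈ {industrial, residential}: industrial is in the set → true
Combine:
[1.1.1] true OR true = true
[1.1.2.1] false OR false = false
[1.1.2] NOT false = true
[1.1.3] exactly-one(false, false) = false
[1.1] true OR true OR false = true
[1.2.3] false → true (antecedent false ⇒ implication holds) = true
[1.2.4.1] false OR false = false
[1.2.4] NOT false = true
[1.2] true AND true AND true AND true = true
[1] true AND true = true
[2] exactly-one(false, true) = true
[root] true AND true = true
Overall: true → issued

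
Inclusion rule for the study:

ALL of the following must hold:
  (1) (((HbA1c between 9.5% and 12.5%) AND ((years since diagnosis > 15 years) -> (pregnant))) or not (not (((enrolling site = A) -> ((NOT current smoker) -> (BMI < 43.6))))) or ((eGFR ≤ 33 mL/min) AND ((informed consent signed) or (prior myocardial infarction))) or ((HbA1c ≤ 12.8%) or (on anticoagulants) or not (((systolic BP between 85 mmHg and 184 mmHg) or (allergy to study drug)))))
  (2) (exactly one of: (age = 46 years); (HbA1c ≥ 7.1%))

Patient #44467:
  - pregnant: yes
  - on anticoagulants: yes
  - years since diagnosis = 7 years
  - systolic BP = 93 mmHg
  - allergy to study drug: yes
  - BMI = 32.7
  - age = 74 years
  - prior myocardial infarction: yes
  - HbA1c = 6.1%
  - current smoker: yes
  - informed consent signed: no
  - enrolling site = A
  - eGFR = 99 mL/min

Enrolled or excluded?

Atomic conditions:
  HbA1c between 9.5% and 12.5%: 6.1 in [9.5, 12.5] is false
  years since diagnosis > 15 years: 7 > 15 is false
  pregnant: yes → true
  enrolling site = A: A == A is true
  NOT current smoker: yes → false
  BMI < 43.6: 32.7 < 43.6 is true
  eGFR ≤ 33 mL/min: 99 ≤ 33 is false
  informed consent signed: no → false
  prior myocardial infarction: yes → true
  HbA1c ≤ 12.8%: 6.1 ≤ 12.8 is true
  on anticoagulants: yes → true
  systolic BP between 85 mmHg and 184 mmHg: 93 in [85, 184] is true
  allergy to study drug: yes → true
  age = 46 years: 74 == 46 is false
  HbA1c ≥ 7.1%: 6.1 ≥ 7.1 is false
Combine:
[1.1.2] false → true (antecedent false ⇒ implication holds) = true
[1.1] false AND true = false
[1.2.1.1.2] false → true (antecedent false ⇒ implication holds) = true
[1.2.1.1] true → true = true
[1.2.1] NOT true = false
[1.2] NOT false = true
[1.3.2] false OR true = true
[1.3] false AND true = false
[1.4.3.1] true OR true = true
[1.4.3] NOT true = false
[1.4] true OR true OR false = true
[1] false OR true OR false OR true = true
[2] exactly-one(false, false) = false
[root] true AND false = false
Overall: false → excluded

Excluded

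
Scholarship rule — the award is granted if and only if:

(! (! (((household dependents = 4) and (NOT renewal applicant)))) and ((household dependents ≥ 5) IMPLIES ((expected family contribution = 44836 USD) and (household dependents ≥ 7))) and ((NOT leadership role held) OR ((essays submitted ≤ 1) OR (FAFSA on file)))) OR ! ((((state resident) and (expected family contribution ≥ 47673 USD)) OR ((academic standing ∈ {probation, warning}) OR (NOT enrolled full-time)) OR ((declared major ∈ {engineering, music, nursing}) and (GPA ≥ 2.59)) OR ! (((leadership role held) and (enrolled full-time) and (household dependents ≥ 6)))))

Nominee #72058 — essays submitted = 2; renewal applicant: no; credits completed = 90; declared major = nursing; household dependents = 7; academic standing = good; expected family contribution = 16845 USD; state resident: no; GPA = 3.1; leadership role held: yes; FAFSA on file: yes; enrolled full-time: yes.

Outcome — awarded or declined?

Atomic conditions:
  household dependents = 4: 7 == 4 is false
  NOT renewal applicant: no → true
  household dependents ≥ 5: 7 ≥ 5 is true
  expected family contribution = 44836 USD: 16845 == 44836 is false
  household dependents ≥ 7: 7 ≥ 7 is true
  NOT leadership role held: yes → false
  essays submitted ≤ 1: 2 ≤ 1 is false
  FAFSA on file: yes → true
  state resident: no → false
  expected family contribution ≥ 47673 USD: 16845 ≥ 47673 is false
  academic standing ∈ {probation, warning}: good is not in the set → false
  NOT enrolled full-time: yes → false
  declared major ∈ {engineering, music, nursing}: nursing is in the set → true
  GPA ≥ 2.59: 3.1 ≥ 2.59 is true
  leadership role held: yes → true
  enrolled full-time: yes → true
  household dependents ≥ 6: 7 ≥ 6 is true
Combine:
[1.1.1.1] false AND true = false
[1.1.1] NOT false = true
[1.1] NOT true = false
[1.2.2] false AND true = false
[1.2] true → false = false
[1.3.2] false OR true = true
[1.3] false OR true = true
[1] false AND false AND true = false
[2.1.1] false AND false = false
[2.1.2] false OR false = false
[2.1.3] true AND true = true
[2.1.4.1] true AND true AND true = true
[2.1.4] NOT true = false
[2.1] false OR false OR true OR false = true
[2] NOT true = false
[root] false OR false = false
Overall: false → declined

Declined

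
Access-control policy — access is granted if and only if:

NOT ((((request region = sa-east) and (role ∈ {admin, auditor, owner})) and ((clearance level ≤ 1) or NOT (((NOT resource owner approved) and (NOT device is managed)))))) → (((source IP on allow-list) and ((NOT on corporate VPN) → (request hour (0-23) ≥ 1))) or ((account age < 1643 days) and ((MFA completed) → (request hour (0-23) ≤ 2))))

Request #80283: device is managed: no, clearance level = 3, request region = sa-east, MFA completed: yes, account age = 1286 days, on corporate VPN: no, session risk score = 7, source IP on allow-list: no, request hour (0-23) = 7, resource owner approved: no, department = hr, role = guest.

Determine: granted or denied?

Atomic conditions:
  request region = sa-east: sa-east == sa-east is true
  role ∈ {admin, auditor, owner}: guest is not in the set → false
  clearance level ≤ 1: 3 ≤ 1 is false
  NOT resource owner approved: no → true
  NOT device is managed: no → true
  source IP on allow-list: no → false
  NOT on corporate VPN: no → true
  request hour (0-23) ≥ 1: 7 ≥ 1 is true
  account age < 1643 days: 1286 < 1643 is true
  MFA completed: yes → true
  request hour (0-23) ≤ 2: 7 ≤ 2 is false
Combine:
[1.1.1] true AND false = false
[1.1.2.2.1] true AND true = true
[1.1.2.2] NOT true = false
[1.1.2] false OR false = false
[1.1] false AND false = false
[1] NOT false = true
[2.1.2] true → true = true
[2.1] false AND true = false
[2.2.2] true → false = false
[2.2] true AND false = false
[2] false OR false = false
[root] true → false = false
Overall: false → denied

Denied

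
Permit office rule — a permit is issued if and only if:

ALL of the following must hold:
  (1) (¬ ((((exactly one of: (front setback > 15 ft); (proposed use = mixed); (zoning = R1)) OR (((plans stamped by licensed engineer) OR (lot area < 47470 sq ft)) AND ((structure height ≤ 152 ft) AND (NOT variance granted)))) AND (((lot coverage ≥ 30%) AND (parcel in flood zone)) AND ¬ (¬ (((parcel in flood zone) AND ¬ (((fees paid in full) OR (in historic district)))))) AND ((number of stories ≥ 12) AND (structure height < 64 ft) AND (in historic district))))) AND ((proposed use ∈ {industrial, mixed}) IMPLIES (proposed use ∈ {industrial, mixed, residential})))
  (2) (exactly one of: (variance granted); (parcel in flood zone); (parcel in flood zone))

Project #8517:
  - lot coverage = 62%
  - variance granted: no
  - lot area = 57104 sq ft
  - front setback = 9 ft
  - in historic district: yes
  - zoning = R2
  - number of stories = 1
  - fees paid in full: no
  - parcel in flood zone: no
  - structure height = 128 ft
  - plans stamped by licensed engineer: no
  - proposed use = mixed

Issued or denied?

Atomic conditions:
  front setback > 15 ft: 9 > 15 is false
  proposed use = mixed: mixed == mixed is true
  zoning = R1: R2 == R1 is false
  plans stamped by licensed engineer: no → false
  lot area < 47470 sq ft: 57104 < 47470 is false
  structure height ≤ 152 ft: 128 ≤ 152 is true
  NOT variance granted: no → true
  lot coverage ≥ 30%: 62 ≥ 30 is true
  parcel in flood zone: no → false
  fees paid in full: no → false
  in historic district: yes → true
  number of stories ≥ 12: 1 ≥ 12 is false
  structure height < 64 ft: 128 < 64 is false
  proposed use ∈ {industrial, mixed}: mixed is in the set → true
  proposed use ∈ {industrial, mixed, residential}: mixed is in the set → true
  variance granted: no → false
Combine:
[1.1.1.1.1] exactly-one(false, true, false) = true
[1.1.1.1.2.1] false OR false = false
[1.1.1.1.2.2] true AND true = true
[1.1.1.1.2] false AND true = false
[1.1.1.1] true OR false = true
[1.1.1.2.1] true AND false = false
[1.1.1.2.2.1.1.2.1] false OR true = true
[1.1.1.2.2.1.1.2] NOT true = false
[1.1.1.2.2.1.1] false AND false = false
[1.1.1.2.2.1] NOT false = true
[1.1.1.2.2] NOT true = false
[1.1.1.2.3] false AND false AND true = false
[1.1.1.2] false AND false AND false = false
[1.1.1] true AND false = false
[1.1] NOT false = true
[1.2] true → true = true
[1] true AND true = true
[2] exactly-one(false, false, false) = false
[root] true AND false = false
Overall: false → denied

Denied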